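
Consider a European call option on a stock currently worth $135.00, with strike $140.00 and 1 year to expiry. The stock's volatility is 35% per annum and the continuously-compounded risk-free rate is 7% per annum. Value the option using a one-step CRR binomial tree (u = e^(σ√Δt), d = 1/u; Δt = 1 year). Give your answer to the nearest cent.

$24.76

CRR parameters: u = e^(σ√Δt) = e^(0.35·√1) = 1.4191, d = 1/u = 0.7047
Per-period rate: rΔt = 0.07·1 = 0.07, so R = e^0.07 = 1.0725
Risk-neutral probability p = (e^0.07 − 0.7047)/(1.4191 − 0.7047) = 0.3678/0.7144 = 0.5149
Terminal stock prices: S_u = 191.6, S_d = 95.13
Terminal payoffs (S − K): max(51.57, 0) = 51.57, max(-44.87, 0) = 0
Node 0 (S = 135): V_0 = e^(−0.07)·[0.5149·51.5741 + 0.4851·0.0000] = 24.7593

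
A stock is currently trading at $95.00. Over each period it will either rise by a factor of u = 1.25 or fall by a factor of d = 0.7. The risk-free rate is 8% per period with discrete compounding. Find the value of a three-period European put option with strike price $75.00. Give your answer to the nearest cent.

$3.64

Risk-neutral probability p = (1 + 0.08 − 0.7)/(1.25 − 0.7) = 0.3800/0.5500 = 0.6909
Terminal stock prices: S_uuu = 185.5, S_uud = 103.9, S_udd = 58.19, S_ddd = 32.58
Terminal payoffs (K − S): max(-110.5, 0) = 0, max(-28.91, 0) = 0, max(16.81, 0) = 16.81, max(42.42, 0) = 42.42
Node uu (S = 148.4): V_uu = 1/1.08·[0.6909·0.0000 + 0.3091·0.0000] = 0.0000
Node ud (S = 83.12): V_ud = 1/1.08·[0.6909·0.0000 + 0.3091·16.8125] = 4.8117
Node dd (S = 46.55): V_dd = 1/1.08·[0.6909·16.8125 + 0.3091·42.4150] = 22.8944
Node u (S = 118.8): V_u = 1/1.08·[0.6909·0.0000 + 0.3091·4.8117] = 1.3771
Node d (S = 66.5): V_d = 1/1.08·[0.6909·4.8117 + 0.3091·22.8944] = 9.6304
Node 0 (S = 95): V_0 = 1/1.08·[0.6909·1.3771 + 0.3091·9.6304] = 3.6371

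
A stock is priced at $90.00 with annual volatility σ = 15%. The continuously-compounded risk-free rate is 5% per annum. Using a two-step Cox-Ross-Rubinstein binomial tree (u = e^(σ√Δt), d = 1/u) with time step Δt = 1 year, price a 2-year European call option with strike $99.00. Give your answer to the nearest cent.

$8.15

CRR parameters: u = e^(σ√Δt) = e^(0.15·√1) = 1.1618, d = 1/u = 0.8607
Per-period rate: rΔt = 0.05·1 = 0.05, so R = e^0.05 = 1.0513
Risk-neutral probability p = (e^0.05 − 0.8607)/(1.1618 − 0.8607) = 0.1906/0.3011 = 0.6328
Terminal stock prices: S_uu = 121.5, S_ud = 90, S_dd = 66.67
Terminal payoffs (S − K): max(22.49, 0) = 22.49, max(-9, 0) = 0, max(-32.33, 0) = 0
Node u (S = 104.6): V_u = e^(−0.05)·[0.6328·22.4873 + 0.3672·0.0000] = 13.5367
Node d (S = 77.46): V_d = e^(−0.05)·[0.6328·0.0000 + 0.3672·0.0000] = 0.0000
Node 0 (S = 90): V_0 = e^(−0.05)·[0.6328·13.5367 + 0.3672·0.0000] = 8.1487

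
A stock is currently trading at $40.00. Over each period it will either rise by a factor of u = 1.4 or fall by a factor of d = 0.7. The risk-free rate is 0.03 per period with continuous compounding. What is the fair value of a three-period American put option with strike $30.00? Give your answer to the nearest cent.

$3.35

Risk-neutral probability p = (e^0.03 − 0.7)/(1.4 − 0.7) = 0.3305/0.7000 = 0.4721
Terminal stock prices: S_uuu = 109.8, S_uud = 54.88, S_udd = 27.44, S_ddd = 13.72
Terminal payoffs (K − S): max(-79.76, 0) = 0, max(-24.88, 0) = 0, max(2.56, 0) = 2.56, max(16.28, 0) = 16.28
Node uu (S = 78.4): continuation = e^(−0.03)·[0.4721·0.0000 + 0.5279·0.0000] = 0.0000; exercise value = 0.0000 ≤ continuation, so V_uu = 0.0000
Node ud (S = 39.2): continuation = e^(−0.03)·[0.4721·0.0000 + 0.5279·2.5600] = 1.3115; exercise value = 0.0000 ≤ continuation, so V_ud = 1.3115
Node dd (S = 19.6): continuation = e^(−0.03)·[0.4721·2.5600 + 0.5279·16.2800] = 9.5134; exercise value = 10.4000 > continuation, so V_dd = 10.4000 (exercise)
Node u (S = 56): continuation = e^(−0.03)·[0.4721·0.0000 + 0.5279·1.3115] = 0.6719; exercise value = 0.0000 ≤ continuation, so V_u = 0.6719
Node d (S = 28): continuation = e^(−0.03)·[0.4721·1.3115 + 0.5279·10.4000] = 5.9290; exercise value = 2.0000 ≤ continuation, so V_d = 5.9290
Node 0 (S = 40): continuation = e^(−0.03)·[0.4721·0.6719 + 0.5279·5.9290] = 3.3454; exercise value = 0.0000 ≤ continuation, so V_0 = 3.3454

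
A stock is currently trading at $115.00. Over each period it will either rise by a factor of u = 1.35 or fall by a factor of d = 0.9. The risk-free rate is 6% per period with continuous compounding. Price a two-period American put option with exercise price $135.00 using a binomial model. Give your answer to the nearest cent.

$20.00

Risk-neutral probability p = (e^0.06 − 0.9)/(1.35 − 0.9) = 0.1618/0.4500 = 0.3596
Terminal stock prices: S_uu = 209.6, S_ud = 139.7, S_dd = 93.15
Terminal payoffs (K − S): max(-74.59, 0) = 0, max(-4.725, 0) = 0, max(41.85, 0) = 41.85
Node u (S = 155.2): continuation = e^(−0.06)·[0.3596·0.0000 + 0.6404·0.0000] = 0.0000; exercise value = 0.0000 ≤ continuation, so V_u = 0.0000
Node d (S = 103.5): continuation = e^(−0.06)·[0.3596·0.0000 + 0.6404·41.8500] = 25.2385; exercise value = 31.5000 > continuation, so V_d = 31.5000 (exercise)
Node 0 (S = 115): continuation = e^(−0.06)·[0.3596·0.0000 + 0.6404·31.5000] = 18.9967; exercise value = 20.0000 > continuation, so V_0 = 20.0000 (exercise)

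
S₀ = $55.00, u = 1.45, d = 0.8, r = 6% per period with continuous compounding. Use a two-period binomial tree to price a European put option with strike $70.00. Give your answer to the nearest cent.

Risk-neutral probability p = (e^0.06 − 0.8)/(1.45 − 0.8) = 0.2618/0.6500 = 0.4028
Terminal stock prices: S_uu = 115.6, S_ud = 63.8, S_dd = 35.2
Terminal payoffs (K − S): max(-45.64, 0) = 0, max(6.2, 0) = 6.2, max(34.8, 0) = 34.8
Node u (S = 79.75): V_u = e^(−0.06)·[0.4028·0.0000 + 0.5972·6.2000] = 3.4869
Node d (S = 44): V_d = e^(−0.06)·[0.4028·6.2000 + 0.5972·34.8000] = 21.9235
Node 0 (S = 55): V_0 = e^(−0.06)·[0.4028·3.4869 + 0.5972·21.9235] = 13.6525

$13.65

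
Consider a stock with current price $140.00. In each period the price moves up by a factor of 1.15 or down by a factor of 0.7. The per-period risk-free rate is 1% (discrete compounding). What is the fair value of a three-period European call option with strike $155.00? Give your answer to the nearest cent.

Risk-neutral probability p = (1 + 0.01 − 0.7)/(1.15 − 0.7) = 0.3100/0.4500 = 0.6889
Terminal stock prices: S_uuu = 212.9, S_uud = 129.6, S_udd = 78.89, S_ddd = 48.02
Terminal payoffs (S − K): max(57.92, 0) = 57.92, max(-25.4, 0) = 0, max(-76.11, 0) = 0, max(-107, 0) = 0
Node uu (S = 185.1): V_uu = 1/1.01·[0.6889·57.9225 + 0.3111·0.0000] = 39.5071
Node ud (S = 112.7): V_ud = 1/1.01·[0.6889·0.0000 + 0.3111·0.0000] = 0.0000
Node dd (S = 68.6): V_dd = 1/1.01·[0.6889·0.0000 + 0.3111·0.0000] = 0.0000
Node u (S = 161): V_u = 1/1.01·[0.6889·39.5071 + 0.3111·0.0000] = 26.9465
Node d (S = 98): V_d = 1/1.01·[0.6889·0.0000 + 0.3111·0.0000] = 0.0000
Node 0 (S = 140): V_0 = 1/1.01·[0.6889·26.9465 + 0.3111·0.0000] = 18.3794

$18.38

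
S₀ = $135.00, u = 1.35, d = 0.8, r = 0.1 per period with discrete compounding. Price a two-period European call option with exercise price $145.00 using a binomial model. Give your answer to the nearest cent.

$25.17

Risk-neutral probability p = (1 + 0.1 − 0.8)/(1.35 − 0.8) = 0.3000/0.5500 = 0.5455
Terminal stock prices: S_uu = 246, S_ud = 145.8, S_dd = 86.4
Terminal payoffs (S − K): max(101, 0) = 101, max(0.8, 0) = 0.8, max(-58.6, 0) = 0
Node u (S = 182.2): V_u = 1/1.1·[0.5455·101.0375 + 0.4545·0.8000] = 50.4318
Node d (S = 108): V_d = 1/1.1·[0.5455·0.8000 + 0.4545·0.0000] = 0.3967
Node 0 (S = 135): V_0 = 1/1.1·[0.5455·50.4318 + 0.4545·0.3967] = 25.1714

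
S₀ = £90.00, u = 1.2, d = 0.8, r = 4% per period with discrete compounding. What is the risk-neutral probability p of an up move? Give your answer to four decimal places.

p = 0.6000

Risk-neutral probability p = (1 + 0.04 − 0.8)/(1.2 − 0.8) = 0.2400/0.4000 = 0.6000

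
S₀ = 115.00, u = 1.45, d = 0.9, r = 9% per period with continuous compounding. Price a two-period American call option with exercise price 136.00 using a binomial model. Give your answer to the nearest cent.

16.38

Risk-neutral probability p = (e^0.09 − 0.9)/(1.45 − 0.9) = 0.1942/0.5500 = 0.3530
Terminal stock prices: S_uu = 241.8, S_ud = 150.1, S_dd = 93.15
Terminal payoffs (S − K): max(105.8, 0) = 105.8, max(14.08, 0) = 14.08, max(-42.85, 0) = 0
Node u (S = 166.8): continuation = e^(−0.09)·[0.3530·105.7875 + 0.6470·14.0750] = 42.4554; exercise value = 30.7500 ≤ continuation, so V_u = 42.4554
Node d (S = 103.5): continuation = e^(−0.09)·[0.3530·14.0750 + 0.6470·0.0000] = 4.5414; exercise value = 0.0000 ≤ continuation, so V_d = 4.5414
Node 0 (S = 115): continuation = e^(−0.09)·[0.3530·42.4554 + 0.6470·4.5414] = 16.3838; exercise value = 0.0000 ≤ continuation, so V_0 = 16.3838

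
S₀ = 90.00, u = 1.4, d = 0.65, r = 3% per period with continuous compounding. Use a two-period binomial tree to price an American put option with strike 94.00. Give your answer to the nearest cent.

19.82

Risk-neutral probability p = (e^0.03 − 0.65)/(1.4 − 0.65) = 0.3805/0.7500 = 0.5073
Terminal stock prices: S_uu = 176.4, S_ud = 81.9, S_dd = 38.03
Terminal payoffs (K − S): max(-82.4, 0) = 0, max(12.1, 0) = 12.1, max(55.97, 0) = 55.97
Node u (S = 126): continuation = e^(−0.03)·[0.5073·0.0000 + 0.4927·12.1000] = 5.7858; exercise value = 0.0000 ≤ continuation, so V_u = 5.7858
Node d (S = 58.5): continuation = e^(−0.03)·[0.5073·12.1000 + 0.4927·55.9750] = 32.7219; exercise value = 35.5000 > continuation, so V_d = 35.5000 (exercise)
Node 0 (S = 90): continuation = e^(−0.03)·[0.5073·5.7858 + 0.4927·35.5000] = 19.8231; exercise value = 4.0000 ≤ continuation, so V_0 = 19.8231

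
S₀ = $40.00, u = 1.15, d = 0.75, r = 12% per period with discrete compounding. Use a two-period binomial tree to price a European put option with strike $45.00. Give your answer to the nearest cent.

Risk-neutral probability p = (1 + 0.12 − 0.75)/(1.15 − 0.75) = 0.3700/0.4000 = 0.9250
Terminal stock prices: S_uu = 52.9, S_ud = 34.5, S_dd = 22.5
Terminal payoffs (K − S): max(-7.9, 0) = 0, max(10.5, 0) = 10.5, max(22.5, 0) = 22.5
Node u (S = 46): V_u = 1/1.12·[0.9250·0.0000 + 0.0750·10.5000] = 0.7031
Node d (S = 30): V_d = 1/1.12·[0.9250·10.5000 + 0.0750·22.5000] = 10.1786
Node 0 (S = 40): V_0 = 1/1.12·[0.9250·0.7031 + 0.0750·10.1786] = 1.2623

$1.26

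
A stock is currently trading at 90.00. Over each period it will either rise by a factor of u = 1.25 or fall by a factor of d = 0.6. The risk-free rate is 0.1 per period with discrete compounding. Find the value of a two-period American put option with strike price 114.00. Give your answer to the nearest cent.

24.00

Risk-neutral probability p = (1 + 0.1 − 0.6)/(1.25 − 0.6) = 0.5000/0.6500 = 0.7692
Terminal stock prices: S_uu = 140.6, S_ud = 67.5, S_dd = 32.4
Terminal payoffs (K − S): max(-26.62, 0) = 0, max(46.5, 0) = 46.5, max(81.6, 0) = 81.6
Node u (S = 112.5): continuation = 1/1.1·[0.7692·0.0000 + 0.2308·46.5000] = 9.7552; exercise value = 1.5000 ≤ continuation, so V_u = 9.7552
Node d (S = 54): continuation = 1/1.1·[0.7692·46.5000 + 0.2308·81.6000] = 49.6364; exercise value = 60.0000 > continuation, so V_d = 60.0000 (exercise)
Node 0 (S = 90): continuation = 1/1.1·[0.7692·9.7552 + 0.2308·60.0000] = 19.4093; exercise value = 24.0000 > continuation, so V_0 = 24.0000 (exercise)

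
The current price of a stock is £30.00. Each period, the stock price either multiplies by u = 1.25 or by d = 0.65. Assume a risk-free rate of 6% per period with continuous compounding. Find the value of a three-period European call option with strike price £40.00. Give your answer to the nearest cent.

Risk-neutral probability p = (e^0.06 − 0.65)/(1.25 − 0.65) = 0.4118/0.6000 = 0.6864
Terminal stock prices: S_uuu = 58.59, S_uud = 30.47, S_udd = 15.84, S_ddd = 8.239
Terminal payoffs (S − K): max(18.59, 0) = 18.59, max(-9.531, 0) = 0, max(-24.16, 0) = 0, max(-31.76, 0) = 0
Node uu (S = 46.88): V_uu = e^(−0.06)·[0.6864·18.5938 + 0.3136·0.0000] = 12.0194
Node ud (S = 24.38): V_ud = e^(−0.06)·[0.6864·0.0000 + 0.3136·0.0000] = 0.0000
Node dd (S = 12.68): V_dd = e^(−0.06)·[0.6864·0.0000 + 0.3136·0.0000] = 0.0000
Node u (S = 37.5): V_u = e^(−0.06)·[0.6864·12.0194 + 0.3136·0.0000] = 7.7696
Node d (S = 19.5): V_d = e^(−0.06)·[0.6864·0.0000 + 0.3136·0.0000] = 0.0000
Node 0 (S = 30): V_0 = e^(−0.06)·[0.6864·7.7696 + 0.3136·0.0000] = 5.0224

£5.02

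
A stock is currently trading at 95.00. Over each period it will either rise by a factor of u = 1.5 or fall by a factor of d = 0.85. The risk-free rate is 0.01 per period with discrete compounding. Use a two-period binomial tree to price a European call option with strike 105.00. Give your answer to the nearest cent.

12.33

Risk-neutral probability p = (1 + 0.01 − 0.85)/(1.5 − 0.85) = 0.1600/0.6500 = 0.2462
Terminal stock prices: S_uu = 213.8, S_ud = 121.1, S_dd = 68.64
Terminal payoffs (S − K): max(108.8, 0) = 108.8, max(16.12, 0) = 16.12, max(-36.36, 0) = 0
Node u (S = 142.5): V_u = 1/1.01·[0.2462·108.7500 + 0.7538·16.1250] = 38.5396
Node d (S = 80.75): V_d = 1/1.01·[0.2462·16.1250 + 0.7538·0.0000] = 3.9299
Node 0 (S = 95): V_0 = 1/1.01·[0.2462·38.5396 + 0.7538·3.9299] = 12.3260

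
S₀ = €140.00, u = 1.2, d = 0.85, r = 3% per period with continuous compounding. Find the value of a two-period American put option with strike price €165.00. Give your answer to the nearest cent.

Risk-neutral probability p = (e^0.03 − 0.85)/(1.2 − 0.85) = 0.1805/0.3500 = 0.5156
Terminal stock prices: S_uu = 201.6, S_ud = 142.8, S_dd = 101.1
Terminal payoffs (K − S): max(-36.6, 0) = 0, max(22.2, 0) = 22.2, max(63.85, 0) = 63.85
Node u (S = 168): continuation = e^(−0.03)·[0.5156·0.0000 + 0.4844·22.2000] = 10.4362; exercise value = 0.0000 ≤ continuation, so V_u = 10.4362
Node d (S = 119): continuation = e^(−0.03)·[0.5156·22.2000 + 0.4844·63.8500] = 41.1235; exercise value = 46.0000 > continuation, so V_d = 46.0000 (exercise)
Node 0 (S = 140): continuation = e^(−0.03)·[0.5156·10.4362 + 0.4844·46.0000] = 26.8463; exercise value = 25.0000 ≤ continuation, so V_0 = 26.8463

€26.85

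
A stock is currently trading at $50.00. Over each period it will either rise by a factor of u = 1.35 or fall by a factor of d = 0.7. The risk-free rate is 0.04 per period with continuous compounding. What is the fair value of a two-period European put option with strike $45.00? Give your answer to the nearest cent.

Risk-neutral probability p = (e^0.04 − 0.7)/(1.35 − 0.7) = 0.3408/0.6500 = 0.5243
Terminal stock prices: S_uu = 91.13, S_ud = 47.25, S_dd = 24.5
Terminal payoffs (K − S): max(-46.13, 0) = 0, max(-2.25, 0) = 0, max(20.5, 0) = 20.5
Node u (S = 67.5): V_u = e^(−0.04)·[0.5243·0.0000 + 0.4757·0.0000] = 0.0000
Node d (S = 35): V_d = e^(−0.04)·[0.5243·0.0000 + 0.4757·20.5000] = 9.3690
Node 0 (S = 50): V_0 = e^(−0.04)·[0.5243·0.0000 + 0.4757·9.3690] = 4.2819

$4.28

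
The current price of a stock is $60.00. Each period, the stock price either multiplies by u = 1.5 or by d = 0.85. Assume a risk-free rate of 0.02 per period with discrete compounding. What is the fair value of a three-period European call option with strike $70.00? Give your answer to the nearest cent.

$8.62

Risk-neutral probability p = (1 + 0.02 − 0.85)/(1.5 − 0.85) = 0.1700/0.6500 = 0.2615
Terminal stock prices: S_uuu = 202.5, S_uud = 114.8, S_udd = 65.02, S_ddd = 36.85
Terminal payoffs (S − K): max(132.5, 0) = 132.5, max(44.75, 0) = 44.75, max(-4.975, 0) = 0, max(-33.15, 0) = 0
Node uu (S = 135): V_uu = 1/1.02·[0.2615·132.5000 + 0.7385·44.7500] = 66.3725
Node ud (S = 76.5): V_ud = 1/1.02·[0.2615·44.7500 + 0.7385·0.0000] = 11.4744
Node dd (S = 43.35): V_dd = 1/1.02·[0.2615·0.0000 + 0.7385·0.0000] = 0.0000
Node u (S = 90): V_u = 1/1.02·[0.2615·66.3725 + 0.7385·11.4744] = 25.3258
Node d (S = 51): V_d = 1/1.02·[0.2615·11.4744 + 0.7385·0.0000] = 2.9421
Node 0 (S = 60): V_0 = 1/1.02·[0.2615·25.3258 + 0.7385·2.9421] = 8.6239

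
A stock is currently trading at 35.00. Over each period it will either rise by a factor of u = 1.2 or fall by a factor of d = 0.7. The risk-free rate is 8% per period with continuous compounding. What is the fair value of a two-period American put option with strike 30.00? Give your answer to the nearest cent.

Risk-neutral probability p = (e^0.08 − 0.7)/(1.2 − 0.7) = 0.3833/0.5000 = 0.7666
Terminal stock prices: S_uu = 50.4, S_ud = 29.4, S_dd = 17.15
Terminal payoffs (K − S): max(-20.4, 0) = 0, max(0.6, 0) = 0.6, max(12.85, 0) = 12.85
Node u (S = 42): continuation = e^(−0.08)·[0.7666·0.0000 + 0.2334·0.6000] = 0.1293; exercise value = 0.0000 ≤ continuation, so V_u = 0.1293
Node d (S = 24.5): continuation = e^(−0.08)·[0.7666·0.6000 + 0.2334·12.8500] = 3.1935; exercise value = 5.5000 > continuation, so V_d = 5.5000 (exercise)
Node 0 (S = 35): continuation = e^(−0.08)·[0.7666·0.1293 + 0.2334·5.5000] = 1.2766; exercise value = 0.0000 ≤ continuation, so V_0 = 1.2766

1.28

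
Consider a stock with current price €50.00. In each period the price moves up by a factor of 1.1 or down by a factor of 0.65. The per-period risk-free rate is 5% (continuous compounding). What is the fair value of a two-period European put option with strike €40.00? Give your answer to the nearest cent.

Risk-neutral probability p = (e^0.05 − 0.65)/(1.1 − 0.65) = 0.4013/0.4500 = 0.8917
Terminal stock prices: S_uu = 60.5, S_ud = 35.75, S_dd = 21.13
Terminal payoffs (K − S): max(-20.5, 0) = 0, max(4.25, 0) = 4.25, max(18.87, 0) = 18.87
Node u (S = 55): V_u = e^(−0.05)·[0.8917·0.0000 + 0.1083·4.2500] = 0.4378
Node d (S = 32.5): V_d = e^(−0.05)·[0.8917·4.2500 + 0.1083·18.8750] = 5.5492
Node 0 (S = 50): V_0 = e^(−0.05)·[0.8917·0.4378 + 0.1083·5.5492] = 0.9429

€0.94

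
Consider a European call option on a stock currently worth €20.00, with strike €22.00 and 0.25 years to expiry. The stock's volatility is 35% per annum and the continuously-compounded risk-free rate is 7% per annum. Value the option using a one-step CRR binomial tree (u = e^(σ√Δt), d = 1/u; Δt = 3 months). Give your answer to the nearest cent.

€0.91

CRR parameters: u = e^(σ√Δt) = e^(0.35·√0.25) = 1.1912, d = 1/u = 0.8395
Per-period rate: rΔt = 0.07·0.25 = 0.0175, so R = e^0.0175 = 1.0177
Risk-neutral probability p = (e^0.0175 − 0.8395)/(1.1912 − 0.8395) = 0.1782/0.3518 = 0.5065
Terminal stock prices: S_u = 23.82, S_d = 16.79
Terminal payoffs (S − K): max(1.825, 0) = 1.825, max(-5.211, 0) = 0
Node 0 (S = 20): V_0 = e^(−0.0175)·[0.5065·1.8249 + 0.4935·0.0000] = 0.9084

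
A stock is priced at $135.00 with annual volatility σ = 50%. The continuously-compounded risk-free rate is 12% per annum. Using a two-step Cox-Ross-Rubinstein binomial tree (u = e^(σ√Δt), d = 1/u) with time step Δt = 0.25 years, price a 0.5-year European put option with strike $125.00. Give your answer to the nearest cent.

CRR parameters: u = e^(σ√Δt) = e^(0.5·√0.25) = 1.2840, d = 1/u = 0.7788
Per-period rate: rΔt = 0.12·0.25 = 0.03, so R = e^0.03 = 1.0305
Risk-neutral probability p = (e^0.03 − 0.7788)/(1.2840 − 0.7788) = 0.2517/0.5052 = 0.4981
Terminal stock prices: S_uu = 222.6, S_ud = 135, S_dd = 81.88
Terminal payoffs (K − S): max(-97.58, 0) = 0, max(-10, 0) = 0, max(43.12, 0) = 43.12
Node u (S = 173.3): V_u = e^(−0.03)·[0.4981·0.0000 + 0.5019·0.0000] = 0.0000
Node d (S = 105.1): V_d = e^(−0.03)·[0.4981·0.0000 + 0.5019·43.1184] = 21.0014
Node 0 (S = 135): V_0 = e^(−0.03)·[0.4981·0.0000 + 0.5019·21.0014] = 10.2290

$10.23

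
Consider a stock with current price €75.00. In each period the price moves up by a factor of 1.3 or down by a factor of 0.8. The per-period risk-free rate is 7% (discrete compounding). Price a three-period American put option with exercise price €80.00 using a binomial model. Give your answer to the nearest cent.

€10.24

Risk-neutral probability p = (1 + 0.07 − 0.8)/(1.3 − 0.8) = 0.2700/0.5000 = 0.5400
Terminal stock prices: S_uuu = 164.8, S_uud = 101.4, S_udd = 62.4, S_ddd = 38.4
Terminal payoffs (K − S): max(-84.78, 0) = 0, max(-21.4, 0) = 0, max(17.6, 0) = 17.6, max(41.6, 0) = 41.6
Node uu (S = 126.8): continuation = 1/1.07·[0.5400·0.0000 + 0.4600·0.0000] = 0.0000; exercise value = 0.0000 ≤ continuation, so V_uu = 0.0000
Node ud (S = 78): continuation = 1/1.07·[0.5400·0.0000 + 0.4600·17.6000] = 7.5664; exercise value = 2.0000 ≤ continuation, so V_ud = 7.5664
Node dd (S = 48): continuation = 1/1.07·[0.5400·17.6000 + 0.4600·41.6000] = 26.7664; exercise value = 32.0000 > continuation, so V_dd = 32.0000 (exercise)
Node u (S = 97.5): continuation = 1/1.07·[0.5400·0.0000 + 0.4600·7.5664] = 3.2528; exercise value = 0.0000 ≤ continuation, so V_u = 3.2528
Node d (S = 60): continuation = 1/1.07·[0.5400·7.5664 + 0.4600·32.0000] = 17.5755; exercise value = 20.0000 > continuation, so V_d = 20.0000 (exercise)
Node 0 (S = 75): continuation = 1/1.07·[0.5400·3.2528 + 0.4600·20.0000] = 10.2397; exercise value = 5.0000 ≤ continuation, so V_0 = 10.2397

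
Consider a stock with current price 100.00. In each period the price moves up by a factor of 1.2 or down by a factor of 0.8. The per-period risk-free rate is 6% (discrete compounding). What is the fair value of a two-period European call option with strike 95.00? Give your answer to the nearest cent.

18.83

Risk-neutral probability p = (1 + 0.06 − 0.8)/(1.2 − 0.8) = 0.2600/0.4000 = 0.6500
Terminal stock prices: S_uu = 144, S_ud = 96, S_dd = 64
Terminal payoffs (S − K): max(49, 0) = 49, max(1, 0) = 1, max(-31, 0) = 0
Node u (S = 120): V_u = 1/1.06·[0.6500·49.0000 + 0.3500·1.0000] = 30.3774
Node d (S = 80): V_d = 1/1.06·[0.6500·1.0000 + 0.3500·0.0000] = 0.6132
Node 0 (S = 100): V_0 = 1/1.06·[0.6500·30.3774 + 0.3500·0.6132] = 18.8301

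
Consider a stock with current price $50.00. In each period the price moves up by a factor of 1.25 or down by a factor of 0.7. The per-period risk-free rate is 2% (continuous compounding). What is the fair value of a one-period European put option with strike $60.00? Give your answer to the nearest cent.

Risk-neutral probability p = (e^0.02 − 0.7)/(1.25 − 0.7) = 0.3202/0.5500 = 0.5822
Terminal stock prices: S_u = 62.5, S_d = 35
Terminal payoffs (K − S): max(-2.5, 0) = 0, max(25, 0) = 25
Node 0 (S = 50): V_0 = e^(−0.02)·[0.5822·0.0000 + 0.4178·25.0000] = 10.2386

$10.24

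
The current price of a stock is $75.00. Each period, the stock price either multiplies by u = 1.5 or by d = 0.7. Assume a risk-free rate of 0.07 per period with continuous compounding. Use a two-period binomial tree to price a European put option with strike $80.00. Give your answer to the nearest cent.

Risk-neutral probability p = (e^0.07 − 0.7)/(1.5 − 0.7) = 0.3725/0.8000 = 0.4656
Terminal stock prices: S_uu = 168.8, S_ud = 78.75, S_dd = 36.75
Terminal payoffs (K − S): max(-88.75, 0) = 0, max(1.25, 0) = 1.25, max(43.25, 0) = 43.25
Node u (S = 112.5): V_u = e^(−0.07)·[0.4656·0.0000 + 0.5344·1.2500] = 0.6228
Node d (S = 52.5): V_d = e^(−0.07)·[0.4656·1.2500 + 0.5344·43.2500] = 22.0915
Node 0 (S = 75): V_0 = e^(−0.07)·[0.4656·0.6228 + 0.5344·22.0915] = 11.2772

$11.28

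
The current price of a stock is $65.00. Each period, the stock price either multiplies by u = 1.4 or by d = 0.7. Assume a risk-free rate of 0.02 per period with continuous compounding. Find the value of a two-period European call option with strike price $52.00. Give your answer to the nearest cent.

Risk-neutral probability p = (e^0.02 − 0.7)/(1.4 − 0.7) = 0.3202/0.7000 = 0.4574
Terminal stock prices: S_uu = 127.4, S_ud = 63.7, S_dd = 31.85
Terminal payoffs (S − K): max(75.4, 0) = 75.4, max(11.7, 0) = 11.7, max(-20.15, 0) = 0
Node u (S = 91): V_u = e^(−0.02)·[0.4574·75.4000 + 0.5426·11.7000] = 40.0297
Node d (S = 45.5): V_d = e^(−0.02)·[0.4574·11.7000 + 0.5426·0.0000] = 5.2460
Node 0 (S = 65): V_0 = e^(−0.02)·[0.4574·40.0297 + 0.5426·5.2460] = 20.7382

$20.74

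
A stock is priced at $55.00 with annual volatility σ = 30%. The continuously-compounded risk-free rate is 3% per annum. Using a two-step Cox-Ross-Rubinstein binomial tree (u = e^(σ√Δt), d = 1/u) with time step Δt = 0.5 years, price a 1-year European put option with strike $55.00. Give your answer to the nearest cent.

CRR parameters: u = e^(σ√Δt) = e^(0.3·√0.5) = 1.2363, d = 1/u = 0.8089
Per-period rate: rΔt = 0.03·0.5 = 0.015, so R = e^0.015 = 1.0151
Risk-neutral probability p = (e^0.015 − 0.8089)/(1.2363 − 0.8089) = 0.2063/0.4275 = 0.4825
Terminal stock prices: S_uu = 84.07, S_ud = 55, S_dd = 35.98
Terminal payoffs (K − S): max(-29.07, 0) = 0, max(0, 0) = 0, max(19.02, 0) = 19.02
Node u (S = 68): V_u = e^(−0.015)·[0.4825·0.0000 + 0.5175·0.0000] = 0.0000
Node d (S = 44.49): V_d = e^(−0.015)·[0.4825·0.0000 + 0.5175·19.0162] = 9.6940
Node 0 (S = 55): V_0 = e^(−0.015)·[0.4825·0.0000 + 0.5175·9.6940] = 4.9417

$4.94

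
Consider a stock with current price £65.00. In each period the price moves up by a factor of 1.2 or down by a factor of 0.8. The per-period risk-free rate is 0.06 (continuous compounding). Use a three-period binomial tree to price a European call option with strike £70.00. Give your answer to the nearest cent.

£11.72

Risk-neutral probability p = (e^0.06 − 0.8)/(1.2 − 0.8) = 0.2618/0.4000 = 0.6546
Terminal stock prices: S_uuu = 112.3, S_uud = 74.88, S_udd = 49.92, S_ddd = 33.28
Terminal payoffs (S − K): max(42.32, 0) = 42.32, max(4.88, 0) = 4.88, max(-20.08, 0) = 0, max(-36.72, 0) = 0
Node uu (S = 93.6): V_uu = e^(−0.06)·[0.6546·42.3200 + 0.3454·4.8800] = 27.6765
Node ud (S = 62.4): V_ud = e^(−0.06)·[0.6546·4.8800 + 0.3454·0.0000] = 3.0084
Node dd (S = 41.6): V_dd = e^(−0.06)·[0.6546·0.0000 + 0.3454·0.0000] = 0.0000
Node u (S = 78): V_u = e^(−0.06)·[0.6546·27.6765 + 0.3454·3.0084] = 18.0404
Node d (S = 52): V_d = e^(−0.06)·[0.6546·3.0084 + 0.3454·0.0000] = 1.8546
Node 0 (S = 65): V_0 = e^(−0.06)·[0.6546·18.0404 + 0.3454·1.8546] = 11.7246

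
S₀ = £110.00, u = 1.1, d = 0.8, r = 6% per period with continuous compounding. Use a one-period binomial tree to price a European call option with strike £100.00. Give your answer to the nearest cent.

£17.26

Risk-neutral probability p = (e^0.06 − 0.8)/(1.1 − 0.8) = 0.2618/0.3000 = 0.8728
Terminal stock prices: S_u = 121, S_d = 88
Terminal payoffs (S − K): max(21, 0) = 21, max(-12, 0) = 0
Node 0 (S = 110): V_0 = e^(−0.06)·[0.8728·21.0000 + 0.1272·0.0000] = 17.2612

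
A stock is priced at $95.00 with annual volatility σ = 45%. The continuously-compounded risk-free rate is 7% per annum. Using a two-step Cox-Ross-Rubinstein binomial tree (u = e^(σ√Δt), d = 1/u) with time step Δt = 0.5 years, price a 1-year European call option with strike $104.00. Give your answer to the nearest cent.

CRR parameters: u = e^(σ√Δt) = e^(0.45·√0.5) = 1.3746, d = 1/u = 0.7275
Per-period rate: rΔt = 0.07·0.5 = 0.035, so R = e^0.035 = 1.0356
Risk-neutral probability p = (e^0.035 − 0.7275)/(1.3746 − 0.7275) = 0.3082/0.6472 = 0.4762
Terminal stock prices: S_uu = 179.5, S_ud = 95, S_dd = 50.27
Terminal payoffs (S − K): max(75.52, 0) = 75.52, max(-9, 0) = 0, max(-53.73, 0) = 0
Node u (S = 130.6): V_u = e^(−0.035)·[0.4762·75.5176 + 0.5238·0.0000] = 34.7211
Node d (S = 69.11): V_d = e^(−0.035)·[0.4762·0.0000 + 0.5238·0.0000] = 0.0000
Node 0 (S = 95): V_0 = e^(−0.035)·[0.4762·34.7211 + 0.5238·0.0000] = 15.9639

$15.96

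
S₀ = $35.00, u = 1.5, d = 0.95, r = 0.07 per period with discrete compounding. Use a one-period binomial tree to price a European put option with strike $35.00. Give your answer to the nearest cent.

Risk-neutral probability p = (1 + 0.07 − 0.95)/(1.5 − 0.95) = 0.1200/0.5500 = 0.2182
Terminal stock prices: S_u = 52.5, S_d = 33.25
Terminal payoffs (K − S): max(-17.5, 0) = 0, max(1.75, 0) = 1.75
Node 0 (S = 35): V_0 = 1/1.07·[0.2182·0.0000 + 0.7818·1.7500] = 1.2787

$1.28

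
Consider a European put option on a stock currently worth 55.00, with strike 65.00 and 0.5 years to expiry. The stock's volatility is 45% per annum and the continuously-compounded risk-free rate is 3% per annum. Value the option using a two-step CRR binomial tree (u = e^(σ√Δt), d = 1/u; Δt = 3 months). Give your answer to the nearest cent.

13.47

CRR parameters: u = e^(σ√Δt) = e^(0.45·√0.25) = 1.2523, d = 1/u = 0.7985
Per-period rate: rΔt = 0.03·0.25 = 0.0075, so R = e^0.0075 = 1.0075
Risk-neutral probability p = (e^0.0075 − 0.7985)/(1.2523 − 0.7985) = 0.2090/0.4538 = 0.4606
Terminal stock prices: S_uu = 86.26, S_ud = 55, S_dd = 35.07
Terminal payoffs (K − S): max(-21.26, 0) = 0, max(10, 0) = 10, max(29.93, 0) = 29.93
Node u (S = 68.88): V_u = e^(−0.0075)·[0.4606·0.0000 + 0.5394·10.0000] = 5.3539
Node d (S = 43.92): V_d = e^(−0.0075)·[0.4606·10.0000 + 0.5394·29.9305] = 20.5959
Node 0 (S = 55): V_0 = e^(−0.0075)·[0.4606·5.3539 + 0.5394·20.5959] = 13.4744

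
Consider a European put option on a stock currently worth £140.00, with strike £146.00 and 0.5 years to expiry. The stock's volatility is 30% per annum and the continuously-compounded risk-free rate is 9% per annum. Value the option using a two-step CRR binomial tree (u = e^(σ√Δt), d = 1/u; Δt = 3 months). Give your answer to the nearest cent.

CRR parameters: u = e^(σ√Δt) = e^(0.3·√0.25) = 1.1618, d = 1/u = 0.8607
Per-period rate: rΔt = 0.09·0.25 = 0.0225, so R = e^0.0225 = 1.0228
Risk-neutral probability p = (e^0.0225 − 0.8607)/(1.1618 − 0.8607) = 0.1620/0.3011 = 0.5381
Terminal stock prices: S_uu = 189, S_ud = 140, S_dd = 103.7
Terminal payoffs (K − S): max(-42.98, 0) = 0, max(6, 0) = 6, max(42.29, 0) = 42.29
Node u (S = 162.7): V_u = e^(−0.0225)·[0.5381·0.0000 + 0.4619·6.0000] = 2.7095
Node d (S = 120.5): V_d = e^(−0.0225)·[0.5381·6.0000 + 0.4619·42.2854] = 22.2526
Node 0 (S = 140): V_0 = e^(−0.0225)·[0.5381·2.7095 + 0.4619·22.2526] = 11.4746

£11.47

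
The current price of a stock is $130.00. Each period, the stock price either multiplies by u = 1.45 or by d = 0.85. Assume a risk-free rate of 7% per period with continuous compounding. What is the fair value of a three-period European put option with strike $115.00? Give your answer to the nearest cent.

Risk-neutral probability p = (e^0.07 − 0.85)/(1.45 − 0.85) = 0.2225/0.6000 = 0.3708
Terminal stock prices: S_uuu = 396.3, S_uud = 232.3, S_udd = 136.2, S_ddd = 79.84
Terminal payoffs (K − S): max(-281.3, 0) = 0, max(-117.3, 0) = 0, max(-21.19, 0) = 0, max(35.16, 0) = 35.16
Node uu (S = 273.3): V_uu = e^(−0.07)·[0.3708·0.0000 + 0.6292·0.0000] = 0.0000
Node ud (S = 160.2): V_ud = e^(−0.07)·[0.3708·0.0000 + 0.6292·0.0000] = 0.0000
Node dd (S = 93.92): V_dd = e^(−0.07)·[0.3708·0.0000 + 0.6292·35.1638] = 20.6277
Node u (S = 188.5): V_u = e^(−0.07)·[0.3708·0.0000 + 0.6292·0.0000] = 0.0000
Node d (S = 110.5): V_d = e^(−0.07)·[0.3708·0.0000 + 0.6292·20.6277] = 12.1006
Node 0 (S = 130): V_0 = e^(−0.07)·[0.3708·0.0000 + 0.6292·12.1006] = 7.0984

$7.10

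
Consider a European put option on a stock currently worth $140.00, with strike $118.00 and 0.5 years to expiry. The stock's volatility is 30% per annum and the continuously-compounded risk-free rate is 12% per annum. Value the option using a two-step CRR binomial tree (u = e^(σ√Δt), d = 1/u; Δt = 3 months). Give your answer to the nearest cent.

CRR parameters: u = e^(σ√Δt) = e^(0.3·√0.25) = 1.1618, d = 1/u = 0.8607
Per-period rate: rΔt = 0.12·0.25 = 0.03, so R = e^0.03 = 1.0305
Risk-neutral probability p = (e^0.03 − 0.8607)/(1.1618 − 0.8607) = 0.1697/0.3011 = 0.5637
Terminal stock prices: S_uu = 189, S_ud = 140, S_dd = 103.7
Terminal payoffs (K − S): max(-70.98, 0) = 0, max(-22, 0) = 0, max(14.29, 0) = 14.29
Node u (S = 162.7): V_u = e^(−0.03)·[0.5637·0.0000 + 0.4363·0.0000] = 0.0000
Node d (S = 120.5): V_d = e^(−0.03)·[0.5637·0.0000 + 0.4363·14.2854] = 6.0485
Node 0 (S = 140): V_0 = e^(−0.03)·[0.5637·0.0000 + 0.4363·6.0485] = 2.5609

$2.56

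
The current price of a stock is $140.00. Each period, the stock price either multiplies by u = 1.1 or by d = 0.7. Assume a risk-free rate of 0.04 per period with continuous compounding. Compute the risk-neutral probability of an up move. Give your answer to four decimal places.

p = 0.8520

Risk-neutral probability p = (e^0.04 − 0.7)/(1.1 − 0.7) = 0.3408/0.4000 = 0.8520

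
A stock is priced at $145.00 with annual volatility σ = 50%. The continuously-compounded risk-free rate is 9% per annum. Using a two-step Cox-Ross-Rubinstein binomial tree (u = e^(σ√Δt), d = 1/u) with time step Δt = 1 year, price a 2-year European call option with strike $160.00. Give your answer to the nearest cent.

$42.82

CRR parameters: u = e^(σ√Δt) = e^(0.5·√1) = 1.6487, d = 1/u = 0.6065
Per-period rate: rΔt = 0.09·1 = 0.09, so R = e^0.09 = 1.0942
Risk-neutral probability p = (e^0.09 − 0.6065)/(1.6487 − 0.6065) = 0.4876/1.0422 = 0.4679
Terminal stock prices: S_uu = 394.2, S_ud = 145, S_dd = 53.34
Terminal payoffs (S − K): max(234.2, 0) = 234.2, max(-15, 0) = 0, max(-106.7, 0) = 0
Node u (S = 239.1): V_u = e^(−0.09)·[0.4679·234.1509 + 0.5321·0.0000] = 100.1301
Node d (S = 87.95): V_d = e^(−0.09)·[0.4679·0.0000 + 0.5321·0.0000] = 0.0000
Node 0 (S = 145): V_0 = e^(−0.09)·[0.4679·100.1301 + 0.5321·0.0000] = 42.8187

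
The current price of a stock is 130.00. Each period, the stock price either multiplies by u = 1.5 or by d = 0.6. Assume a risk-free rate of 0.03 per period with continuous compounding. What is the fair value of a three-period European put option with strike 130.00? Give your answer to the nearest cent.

Risk-neutral probability p = (e^0.03 − 0.6)/(1.5 − 0.6) = 0.4305/0.9000 = 0.4783
Terminal stock prices: S_uuu = 438.8, S_uud = 175.5, S_udd = 70.2, S_ddd = 28.08
Terminal payoffs (K − S): max(-308.8, 0) = 0, max(-45.5, 0) = 0, max(59.8, 0) = 59.8, max(101.9, 0) = 101.9
Node uu (S = 292.5): V_uu = e^(−0.03)·[0.4783·0.0000 + 0.5217·0.0000] = 0.0000
Node ud (S = 117): V_ud = e^(−0.03)·[0.4783·0.0000 + 0.5217·59.8000] = 30.2766
Node dd (S = 46.8): V_dd = e^(−0.03)·[0.4783·59.8000 + 0.5217·101.9200] = 79.3579
Node u (S = 195): V_u = e^(−0.03)·[0.4783·0.0000 + 0.5217·30.2766] = 15.3290
Node d (S = 78): V_d = e^(−0.03)·[0.4783·30.2766 + 0.5217·79.3579] = 54.2316
Node 0 (S = 130): V_0 = e^(−0.03)·[0.4783·15.3290 + 0.5217·54.2316] = 34.5723

34.57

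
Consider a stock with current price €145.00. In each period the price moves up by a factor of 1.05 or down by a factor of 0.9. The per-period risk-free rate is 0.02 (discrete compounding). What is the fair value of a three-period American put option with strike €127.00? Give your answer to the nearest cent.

Risk-neutral probability p = (1 + 0.02 − 0.9)/(1.05 − 0.9) = 0.1200/0.1500 = 0.8000
Terminal stock prices: S_uuu = 167.9, S_uud = 143.9, S_udd = 123.3, S_ddd = 105.7
Terminal payoffs (K − S): max(-40.86, 0) = 0, max(-16.88, 0) = 0, max(3.677, 0) = 3.677, max(21.29, 0) = 21.29
Node uu (S = 159.9): continuation = 1/1.02·[0.8000·0.0000 + 0.2000·0.0000] = 0.0000; exercise value = 0.0000 ≤ continuation, so V_uu = 0.0000
Node ud (S = 137): continuation = 1/1.02·[0.8000·0.0000 + 0.2000·3.6775] = 0.7211; exercise value = 0.0000 ≤ continuation, so V_ud = 0.7211
Node dd (S = 117.5): continuation = 1/1.02·[0.8000·3.6775 + 0.2000·21.2950] = 7.0598; exercise value = 9.5500 > continuation, so V_dd = 9.5500 (exercise)
Node u (S = 152.2): continuation = 1/1.02·[0.8000·0.0000 + 0.2000·0.7211] = 0.1414; exercise value = 0.0000 ≤ continuation, so V_u = 0.1414
Node d (S = 130.5): continuation = 1/1.02·[0.8000·0.7211 + 0.2000·9.5500] = 2.4381; exercise value = 0.0000 ≤ continuation, so V_d = 2.4381
Node 0 (S = 145): continuation = 1/1.02·[0.8000·0.1414 + 0.2000·2.4381] = 0.5890; exercise value = 0.0000 ≤ continuation, so V_0 = 0.5890

€0.59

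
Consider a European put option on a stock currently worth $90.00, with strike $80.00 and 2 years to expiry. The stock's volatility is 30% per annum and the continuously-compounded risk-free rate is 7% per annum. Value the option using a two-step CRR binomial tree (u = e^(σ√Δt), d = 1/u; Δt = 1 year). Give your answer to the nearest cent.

CRR parameters: u = e^(σ√Δt) = e^(0.3·√1) = 1.3499, d = 1/u = 0.7408
Per-period rate: rΔt = 0.07·1 = 0.07, so R = e^0.07 = 1.0725
Risk-neutral probability p = (e^0.07 − 0.7408)/(1.3499 − 0.7408) = 0.3317/0.6090 = 0.5446
Terminal stock prices: S_uu = 164, S_ud = 90, S_dd = 49.39
Terminal payoffs (K − S): max(-83.99, 0) = 0, max(-10, 0) = 0, max(30.61, 0) = 30.61
Node u (S = 121.5): V_u = e^(−0.07)·[0.5446·0.0000 + 0.4554·0.0000] = 0.0000
Node d (S = 66.67): V_d = e^(−0.07)·[0.5446·0.0000 + 0.4554·30.6070] = 12.9958
Node 0 (S = 90): V_0 = e^(−0.07)·[0.5446·0.0000 + 0.4554·12.9958] = 5.5180

$5.52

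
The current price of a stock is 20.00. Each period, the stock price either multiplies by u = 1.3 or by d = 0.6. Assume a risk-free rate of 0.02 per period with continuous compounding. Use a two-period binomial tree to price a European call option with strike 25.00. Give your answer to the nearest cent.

3.05

Risk-neutral probability p = (e^0.02 − 0.6)/(1.3 − 0.6) = 0.4202/0.7000 = 0.6003
Terminal stock prices: S_uu = 33.8, S_ud = 15.6, S_dd = 7.2
Terminal payoffs (S − K): max(8.8, 0) = 8.8, max(-9.4, 0) = 0, max(-17.8, 0) = 0
Node u (S = 26): V_u = e^(−0.02)·[0.6003·8.8000 + 0.3997·0.0000] = 5.1779
Node d (S = 12): V_d = e^(−0.02)·[0.6003·0.0000 + 0.3997·0.0000] = 0.0000
Node 0 (S = 20): V_0 = e^(−0.02)·[0.6003·5.1779 + 0.3997·0.0000] = 3.0467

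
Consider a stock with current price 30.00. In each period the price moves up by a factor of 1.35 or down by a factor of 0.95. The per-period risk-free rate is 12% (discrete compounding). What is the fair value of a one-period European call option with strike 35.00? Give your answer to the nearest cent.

2.09

Risk-neutral probability p = (1 + 0.12 − 0.95)/(1.35 − 0.95) = 0.1700/0.4000 = 0.4250
Terminal stock prices: S_u = 40.5, S_d = 28.5
Terminal payoffs (S − K): max(5.5, 0) = 5.5, max(-6.5, 0) = 0
Node 0 (S = 30): V_0 = 1/1.12·[0.4250·5.5000 + 0.5750·0.0000] = 2.0871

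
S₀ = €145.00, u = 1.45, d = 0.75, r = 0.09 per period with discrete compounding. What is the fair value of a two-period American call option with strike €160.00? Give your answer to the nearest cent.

Risk-neutral probability p = (1 + 0.09 − 0.75)/(1.45 − 0.75) = 0.3400/0.7000 = 0.4857
Terminal stock prices: S_uu = 304.9, S_ud = 157.7, S_dd = 81.56
Terminal payoffs (S − K): max(144.9, 0) = 144.9, max(-2.312, 0) = 0, max(-78.44, 0) = 0
Node u (S = 210.2): continuation = 1/1.09·[0.4857·144.8625 + 0.5143·0.0000] = 64.5521; exercise value = 50.2500 ≤ continuation, so V_u = 64.5521
Node d (S = 108.8): continuation = 1/1.09·[0.4857·0.0000 + 0.5143·0.0000] = 0.0000; exercise value = 0.0000 ≤ continuation, so V_d = 0.0000
Node 0 (S = 145): continuation = 1/1.09·[0.4857·64.5521 + 0.5143·0.0000] = 28.7650; exercise value = 0.0000 ≤ continuation, so V_0 = 28.7650

€28.77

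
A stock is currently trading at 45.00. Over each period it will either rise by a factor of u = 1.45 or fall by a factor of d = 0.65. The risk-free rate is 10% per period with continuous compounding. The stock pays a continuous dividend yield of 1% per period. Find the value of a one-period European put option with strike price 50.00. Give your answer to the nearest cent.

8.35

Per-period risk-free factor R = e^0.1 = 1.1052; dividend-adjusted growth = e^(0.1−0.01) = 1.0942.
Risk-neutral probability p = (1.0942 − 0.65)/(1.45 − 0.65) = 0.4442/0.8000 = 0.5552
Terminal stock prices: S_u = 65.25, S_d = 29.25
Terminal payoffs (K − S): max(-15.25, 0) = 0, max(20.75, 0) = 20.75
Node 0 (S = 45): V_0 = e^(−0.1)·[0.5552·0.0000 + 0.4448·20.7500] = 8.3510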